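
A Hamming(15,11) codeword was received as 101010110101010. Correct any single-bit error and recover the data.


Syndrome = 0: no error detected

Data: 11010101010 (no errors)


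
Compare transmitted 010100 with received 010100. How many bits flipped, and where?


XOR: 000000

0 errors (received matches sent)


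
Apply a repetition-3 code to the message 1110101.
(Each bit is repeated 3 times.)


Each bit -> 3 copies

111111111000111000111


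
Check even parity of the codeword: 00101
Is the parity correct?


Number of 1s: 2

Yes, parity is correct (2 ones)


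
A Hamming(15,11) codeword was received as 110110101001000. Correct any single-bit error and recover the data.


Syndrome = 0: no error detected

Data: 01011001000 (no errors)


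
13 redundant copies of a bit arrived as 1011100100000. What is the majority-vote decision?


Ones: 5 out of 13
Threshold: 7

0 (5/13 voted 1)


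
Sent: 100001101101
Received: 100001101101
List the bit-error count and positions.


XOR: 000000000000

0 errors (received matches sent)


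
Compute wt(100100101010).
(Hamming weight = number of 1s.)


Counting 1s in 100100101010

5


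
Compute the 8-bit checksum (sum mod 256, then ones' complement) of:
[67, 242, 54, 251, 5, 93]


Sum = 712 mod 256 = 200
Complement = 55

55


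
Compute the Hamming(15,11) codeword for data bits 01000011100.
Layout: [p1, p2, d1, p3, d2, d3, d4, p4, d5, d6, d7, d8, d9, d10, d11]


Parity bits: p1=1, p2=1, p3=1, p4=1

110110010011100


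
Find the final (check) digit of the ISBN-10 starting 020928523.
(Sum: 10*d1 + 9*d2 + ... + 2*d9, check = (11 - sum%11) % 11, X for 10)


Weighted sum: 165
165 mod 11 = 0

Check digit: 0


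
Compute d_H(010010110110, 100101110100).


XOR: 110111000010
Count of 1s: 6

6


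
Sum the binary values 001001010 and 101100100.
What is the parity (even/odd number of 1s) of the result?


001001010 = 74
101100100 = 356
Sum = 430 = 110101110
1s count = 6

even parity (6 ones in 110101110)


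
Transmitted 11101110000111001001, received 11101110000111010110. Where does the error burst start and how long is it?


XOR: 00000000000000011111

Burst at position 15, length 5


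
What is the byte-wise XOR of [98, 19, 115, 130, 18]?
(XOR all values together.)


XOR chain: 98 ^ 19 ^ 115 ^ 130 ^ 18 = 146

146


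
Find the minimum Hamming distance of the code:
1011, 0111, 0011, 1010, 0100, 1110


Comparing all pairs, minimum distance: 1
Can detect 0 errors, correct 0 errors

1


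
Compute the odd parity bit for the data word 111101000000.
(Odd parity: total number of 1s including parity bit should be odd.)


Number of 1s in data: 5
Parity bit: 0

0


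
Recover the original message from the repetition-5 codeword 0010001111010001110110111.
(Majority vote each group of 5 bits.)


Groups: 00100, 01111, 01000, 11101, 10111
Majority votes: 01011

01011


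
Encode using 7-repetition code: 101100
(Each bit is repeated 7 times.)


Each bit -> 7 copies

111111100000001111111111111100000000000000


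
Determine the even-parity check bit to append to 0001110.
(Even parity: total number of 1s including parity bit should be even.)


Number of 1s in data: 3
Parity bit: 1

1


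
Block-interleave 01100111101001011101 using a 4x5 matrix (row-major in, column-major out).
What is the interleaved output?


Matrix:
  01100
  11110
  10010
  11101
Read columns: 01111101110101100001

01111101110101100001


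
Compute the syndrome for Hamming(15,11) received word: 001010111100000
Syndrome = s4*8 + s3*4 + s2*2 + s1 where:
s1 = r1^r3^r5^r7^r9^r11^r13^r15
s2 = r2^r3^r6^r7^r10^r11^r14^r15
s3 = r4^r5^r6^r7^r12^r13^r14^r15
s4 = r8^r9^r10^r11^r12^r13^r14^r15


s1=0, s2=1, s3=0, s4=1

Syndrome = 10 (error at position 10)


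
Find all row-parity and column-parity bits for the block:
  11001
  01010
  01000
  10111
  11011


Row parities: 10100
Column parities: 10111

Row P: 10100, Col P: 10111, Corner: 0


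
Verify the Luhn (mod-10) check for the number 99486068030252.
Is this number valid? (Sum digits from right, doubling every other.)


Luhn sum = 56
56 mod 10 = 6

Invalid (Luhn sum mod 10 = 6)


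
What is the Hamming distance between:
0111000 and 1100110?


XOR: 1011110
Count of 1s: 5

5


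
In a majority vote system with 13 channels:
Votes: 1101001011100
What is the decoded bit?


Ones: 7 out of 13
Threshold: 7

1 (7/13 voted 1)


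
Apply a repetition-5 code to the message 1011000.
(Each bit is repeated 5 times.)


Each bit -> 5 copies

11111000001111111111000000000000000


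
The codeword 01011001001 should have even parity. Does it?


Number of 1s: 5

No, parity error (5 ones)


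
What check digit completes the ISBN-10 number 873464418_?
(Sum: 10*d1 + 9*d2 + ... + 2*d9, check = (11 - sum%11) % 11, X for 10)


Weighted sum: 286
286 mod 11 = 0

Check digit: 0


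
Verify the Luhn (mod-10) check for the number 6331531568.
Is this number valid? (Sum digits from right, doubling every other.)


Luhn sum = 35
35 mod 10 = 5

Invalid (Luhn sum mod 10 = 5)


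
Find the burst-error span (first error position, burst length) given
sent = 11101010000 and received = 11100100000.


XOR: 00001110000

Burst at position 4, length 3


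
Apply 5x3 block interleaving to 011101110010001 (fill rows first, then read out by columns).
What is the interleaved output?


Matrix:
  011
  101
  110
  010
  001
Read columns: 011001011011001

011001011011001


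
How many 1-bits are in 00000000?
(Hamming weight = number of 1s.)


Counting 1s in 00000000

0


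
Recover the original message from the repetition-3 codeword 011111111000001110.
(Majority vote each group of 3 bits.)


Groups: 011, 111, 111, 000, 001, 110
Majority votes: 111001

111001


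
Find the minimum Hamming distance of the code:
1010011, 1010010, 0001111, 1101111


Comparing all pairs, minimum distance: 1
Can detect 0 errors, correct 0 errors

1


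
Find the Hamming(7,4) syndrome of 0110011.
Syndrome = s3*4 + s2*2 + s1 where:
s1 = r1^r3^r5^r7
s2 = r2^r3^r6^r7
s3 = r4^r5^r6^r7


s1=0, s2=0, s3=0

Syndrome = 0 (no error)


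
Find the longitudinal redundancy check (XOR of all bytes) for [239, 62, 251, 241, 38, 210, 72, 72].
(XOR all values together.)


XOR chain: 239 ^ 62 ^ 251 ^ 241 ^ 38 ^ 210 ^ 72 ^ 72 = 47

47


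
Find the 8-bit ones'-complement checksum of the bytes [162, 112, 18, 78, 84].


Sum = 454 mod 256 = 198
Complement = 57

57


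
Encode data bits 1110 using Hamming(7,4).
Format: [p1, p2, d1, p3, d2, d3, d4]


Parity bits: p1=0, p2=0, p3=0

0010110


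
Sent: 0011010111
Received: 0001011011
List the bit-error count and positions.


XOR: 0010001100

3 error(s) at position(s): 2, 6, 7


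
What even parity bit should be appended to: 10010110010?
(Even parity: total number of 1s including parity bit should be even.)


Number of 1s in data: 5
Parity bit: 1

1


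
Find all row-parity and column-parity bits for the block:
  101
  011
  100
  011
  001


Row parities: 00101
Column parities: 000

Row P: 00101, Col P: 000, Corner: 0


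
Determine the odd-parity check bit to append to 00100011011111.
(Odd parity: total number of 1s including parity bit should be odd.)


Number of 1s in data: 8
Parity bit: 1

1


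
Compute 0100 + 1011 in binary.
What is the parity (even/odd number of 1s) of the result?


0100 = 4
1011 = 11
Sum = 15 = 1111
1s count = 4

even parity (4 ones in 1111)


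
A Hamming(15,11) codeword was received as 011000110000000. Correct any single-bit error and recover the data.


Syndrome = 14: error at position 14

Data: 10010000010 (corrected bit 14)


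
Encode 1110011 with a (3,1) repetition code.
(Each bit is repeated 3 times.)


Each bit -> 3 copies

111111111000000111111


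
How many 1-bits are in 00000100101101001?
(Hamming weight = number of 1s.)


Counting 1s in 00000100101101001

6


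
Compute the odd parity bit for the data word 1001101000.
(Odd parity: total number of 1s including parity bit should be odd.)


Number of 1s in data: 4
Parity bit: 1

1


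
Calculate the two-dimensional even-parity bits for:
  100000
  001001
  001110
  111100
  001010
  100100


Row parities: 101000
Column parities: 110101

Row P: 101000, Col P: 110101, Corner: 0


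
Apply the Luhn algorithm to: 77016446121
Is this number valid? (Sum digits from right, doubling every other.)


Luhn sum = 41
41 mod 10 = 1

Invalid (Luhn sum mod 10 = 1)


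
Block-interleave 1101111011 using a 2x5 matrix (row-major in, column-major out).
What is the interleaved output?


Matrix:
  11011
  11011
Read columns: 1111001111

1111001111


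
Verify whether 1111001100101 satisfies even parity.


Number of 1s: 8

Yes, parity is correct (8 ones)


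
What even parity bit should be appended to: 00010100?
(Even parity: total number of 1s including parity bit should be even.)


Number of 1s in data: 2
Parity bit: 0

0


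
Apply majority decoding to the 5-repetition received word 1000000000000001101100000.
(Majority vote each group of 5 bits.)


Groups: 10000, 00000, 00000, 11011, 00000
Majority votes: 00010

00010


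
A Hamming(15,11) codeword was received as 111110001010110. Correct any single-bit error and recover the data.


Syndrome = 0: no error detected

Data: 11001010110 (no errors)


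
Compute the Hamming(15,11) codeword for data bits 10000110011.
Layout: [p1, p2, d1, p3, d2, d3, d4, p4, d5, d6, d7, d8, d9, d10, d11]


Parity bits: p1=1, p2=1, p3=0, p4=0

111000000110011


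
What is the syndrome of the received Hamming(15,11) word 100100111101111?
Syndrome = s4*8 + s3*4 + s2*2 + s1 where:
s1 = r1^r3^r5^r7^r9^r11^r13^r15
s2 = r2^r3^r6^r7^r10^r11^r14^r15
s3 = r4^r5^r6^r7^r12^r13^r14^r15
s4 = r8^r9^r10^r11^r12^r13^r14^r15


s1=1, s2=0, s3=0, s4=1

Syndrome = 9 (error at position 9)


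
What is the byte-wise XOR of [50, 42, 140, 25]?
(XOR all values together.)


XOR chain: 50 ^ 42 ^ 140 ^ 25 = 141

141


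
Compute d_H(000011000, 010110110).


XOR: 010101110
Count of 1s: 5

5


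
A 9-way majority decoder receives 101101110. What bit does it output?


Ones: 6 out of 9
Threshold: 5

1 (6/9 voted 1)


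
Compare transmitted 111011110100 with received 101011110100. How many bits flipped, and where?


XOR: 010000000000

1 error(s) at position(s): 1


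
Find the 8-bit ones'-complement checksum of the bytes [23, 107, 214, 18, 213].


Sum = 575 mod 256 = 63
Complement = 192

192


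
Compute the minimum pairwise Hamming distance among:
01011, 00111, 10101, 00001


Comparing all pairs, minimum distance: 2
Can detect 1 errors, correct 0 errors

2


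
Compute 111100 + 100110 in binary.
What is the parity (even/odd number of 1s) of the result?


111100 = 60
100110 = 38
Sum = 98 = 1100010
1s count = 3

odd parity (3 ones in 1100010)


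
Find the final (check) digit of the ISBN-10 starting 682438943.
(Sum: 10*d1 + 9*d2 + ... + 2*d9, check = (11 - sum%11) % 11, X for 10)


Weighted sum: 288
288 mod 11 = 2

Check digit: 9


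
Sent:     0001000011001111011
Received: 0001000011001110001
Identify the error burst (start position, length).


XOR: 0000000000000001010

Burst at position 15, length 3


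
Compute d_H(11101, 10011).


XOR: 01110
Count of 1s: 3

3


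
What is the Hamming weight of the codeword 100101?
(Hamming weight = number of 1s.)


Counting 1s in 100101

3


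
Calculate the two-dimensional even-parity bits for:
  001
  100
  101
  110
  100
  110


Row parities: 110010
Column parities: 100

Row P: 110010, Col P: 100, Corner: 1


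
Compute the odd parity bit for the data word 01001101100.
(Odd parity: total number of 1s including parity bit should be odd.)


Number of 1s in data: 5
Parity bit: 0

0


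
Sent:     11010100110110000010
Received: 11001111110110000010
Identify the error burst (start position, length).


XOR: 00011011000000000000

Burst at position 3, length 5


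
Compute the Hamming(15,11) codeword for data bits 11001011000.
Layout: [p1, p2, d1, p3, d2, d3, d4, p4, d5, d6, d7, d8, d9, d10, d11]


Parity bits: p1=0, p2=0, p3=0, p4=1

001010011011000


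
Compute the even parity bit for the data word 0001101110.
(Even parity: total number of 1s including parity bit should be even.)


Number of 1s in data: 5
Parity bit: 1

1


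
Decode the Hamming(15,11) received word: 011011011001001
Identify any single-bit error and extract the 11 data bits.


Syndrome = 0: no error detected

Data: 11101001001 (no errors)


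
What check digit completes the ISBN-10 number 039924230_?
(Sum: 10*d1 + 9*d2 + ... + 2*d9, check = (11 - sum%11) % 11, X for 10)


Weighted sum: 211
211 mod 11 = 2

Check digit: 9


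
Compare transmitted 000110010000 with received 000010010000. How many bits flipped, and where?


XOR: 000100000000

1 error(s) at position(s): 3


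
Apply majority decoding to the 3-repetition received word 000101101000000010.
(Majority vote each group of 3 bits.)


Groups: 000, 101, 101, 000, 000, 010
Majority votes: 011000

011000


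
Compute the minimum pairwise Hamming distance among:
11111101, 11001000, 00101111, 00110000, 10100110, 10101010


Comparing all pairs, minimum distance: 2
Can detect 1 errors, correct 0 errors

2


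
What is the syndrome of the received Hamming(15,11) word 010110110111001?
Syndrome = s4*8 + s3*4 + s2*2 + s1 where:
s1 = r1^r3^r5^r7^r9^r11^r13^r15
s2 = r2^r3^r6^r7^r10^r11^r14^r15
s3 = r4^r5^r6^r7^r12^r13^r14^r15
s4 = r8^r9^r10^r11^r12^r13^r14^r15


s1=0, s2=1, s3=1, s4=1

Syndrome = 14 (error at position 14)


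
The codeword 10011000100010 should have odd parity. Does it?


Number of 1s: 5

Yes, parity is correct (5 ones)


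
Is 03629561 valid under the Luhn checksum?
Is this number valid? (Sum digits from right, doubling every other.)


Luhn sum = 26
26 mod 10 = 6

Invalid (Luhn sum mod 10 = 6)


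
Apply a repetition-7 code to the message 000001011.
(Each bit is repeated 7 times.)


Each bit -> 7 copies

000000000000000000000000000000000001111111000000011111111111111


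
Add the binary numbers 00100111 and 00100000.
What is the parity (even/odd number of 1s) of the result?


00100111 = 39
00100000 = 32
Sum = 71 = 1000111
1s count = 4

even parity (4 ones in 1000111)


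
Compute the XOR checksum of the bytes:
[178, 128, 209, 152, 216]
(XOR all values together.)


XOR chain: 178 ^ 128 ^ 209 ^ 152 ^ 216 = 163

163


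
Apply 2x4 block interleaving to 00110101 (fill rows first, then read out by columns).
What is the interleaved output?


Matrix:
  0011
  0101
Read columns: 00011011

00011011


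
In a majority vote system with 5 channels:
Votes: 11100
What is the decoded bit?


Ones: 3 out of 5
Threshold: 3

1 (3/5 voted 1)


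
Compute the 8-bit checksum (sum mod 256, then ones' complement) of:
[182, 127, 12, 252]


Sum = 573 mod 256 = 61
Complement = 194

194


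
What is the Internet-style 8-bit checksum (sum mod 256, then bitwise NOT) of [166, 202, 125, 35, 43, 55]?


Sum = 626 mod 256 = 114
Complement = 141

141


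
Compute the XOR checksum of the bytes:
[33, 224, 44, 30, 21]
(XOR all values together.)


XOR chain: 33 ^ 224 ^ 44 ^ 30 ^ 21 = 230

230


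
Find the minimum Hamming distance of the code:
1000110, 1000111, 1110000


Comparing all pairs, minimum distance: 1
Can detect 0 errors, correct 0 errors

1


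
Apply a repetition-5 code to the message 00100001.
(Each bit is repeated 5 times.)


Each bit -> 5 copies

0000000000111110000000000000000000011111


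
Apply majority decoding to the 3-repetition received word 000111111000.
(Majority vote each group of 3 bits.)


Groups: 000, 111, 111, 000
Majority votes: 0110

0110


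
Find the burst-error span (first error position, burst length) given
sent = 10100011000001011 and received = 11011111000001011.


XOR: 01111100000000000

Burst at position 1, length 5


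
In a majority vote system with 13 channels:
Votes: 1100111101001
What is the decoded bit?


Ones: 8 out of 13
Threshold: 7

1 (8/13 voted 1)


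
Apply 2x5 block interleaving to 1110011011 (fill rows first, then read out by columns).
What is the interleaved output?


Matrix:
  11100
  11011
Read columns: 1111100101

1111100101


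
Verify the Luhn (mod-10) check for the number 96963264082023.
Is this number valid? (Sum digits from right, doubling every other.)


Luhn sum = 64
64 mod 10 = 4

Invalid (Luhn sum mod 10 = 4)


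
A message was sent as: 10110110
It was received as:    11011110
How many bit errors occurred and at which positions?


XOR: 01101000

3 error(s) at position(s): 1, 2, 4


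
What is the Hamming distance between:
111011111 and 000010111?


XOR: 111001000
Count of 1s: 4

4


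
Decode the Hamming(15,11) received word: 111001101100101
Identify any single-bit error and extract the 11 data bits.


Syndrome = 0: no error detected

Data: 10111100101 (no errors)


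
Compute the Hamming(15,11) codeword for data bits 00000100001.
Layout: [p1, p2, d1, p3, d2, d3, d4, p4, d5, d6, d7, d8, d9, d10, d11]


Parity bits: p1=1, p2=0, p3=1, p4=0

100100000100001


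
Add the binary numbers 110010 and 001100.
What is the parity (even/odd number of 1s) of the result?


110010 = 50
001100 = 12
Sum = 62 = 111110
1s count = 5

odd parity (5 ones in 111110)


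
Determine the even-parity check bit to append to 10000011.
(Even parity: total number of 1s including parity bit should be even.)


Number of 1s in data: 3
Parity bit: 1

1


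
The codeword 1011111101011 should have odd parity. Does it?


Number of 1s: 10

No, parity error (10 ones)


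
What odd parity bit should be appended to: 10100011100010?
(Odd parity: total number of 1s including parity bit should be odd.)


Number of 1s in data: 6
Parity bit: 1

1


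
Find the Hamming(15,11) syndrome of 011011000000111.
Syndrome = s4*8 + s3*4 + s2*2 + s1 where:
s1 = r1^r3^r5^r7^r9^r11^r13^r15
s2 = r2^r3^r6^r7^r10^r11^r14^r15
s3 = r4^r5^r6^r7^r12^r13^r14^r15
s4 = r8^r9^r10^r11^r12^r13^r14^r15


s1=0, s2=1, s3=1, s4=1

Syndrome = 14 (error at position 14)


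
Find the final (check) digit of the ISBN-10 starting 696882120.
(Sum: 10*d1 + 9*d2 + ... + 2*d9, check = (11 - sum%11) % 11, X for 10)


Weighted sum: 313
313 mod 11 = 5

Check digit: 6


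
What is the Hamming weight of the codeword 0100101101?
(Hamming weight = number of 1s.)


Counting 1s in 0100101101

5


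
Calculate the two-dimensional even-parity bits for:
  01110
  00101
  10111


Row parities: 100
Column parities: 11100

Row P: 100, Col P: 11100, Corner: 1


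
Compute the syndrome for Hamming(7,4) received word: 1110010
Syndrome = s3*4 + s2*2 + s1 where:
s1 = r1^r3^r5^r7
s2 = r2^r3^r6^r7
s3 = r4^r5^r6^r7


s1=0, s2=1, s3=1

Syndrome = 6 (error at position 6)


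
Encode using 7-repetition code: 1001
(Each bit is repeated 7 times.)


Each bit -> 7 copies

1111111000000000000001111111


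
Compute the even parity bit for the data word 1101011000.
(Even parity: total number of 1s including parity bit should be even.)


Number of 1s in data: 5
Parity bit: 1

1


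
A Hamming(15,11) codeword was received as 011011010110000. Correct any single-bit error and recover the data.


Syndrome = 11: error at position 11

Data: 11100100000 (corrected bit 11)


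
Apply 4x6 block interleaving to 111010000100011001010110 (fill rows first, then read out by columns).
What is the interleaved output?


Matrix:
  111010
  000100
  011001
  010110
Read columns: 100010111010010110010010

100010111010010110010010


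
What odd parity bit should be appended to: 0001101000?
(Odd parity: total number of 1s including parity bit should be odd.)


Number of 1s in data: 3
Parity bit: 0

0


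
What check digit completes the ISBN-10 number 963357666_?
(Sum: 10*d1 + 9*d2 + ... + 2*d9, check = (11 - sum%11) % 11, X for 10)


Weighted sum: 308
308 mod 11 = 0

Check digit: 0


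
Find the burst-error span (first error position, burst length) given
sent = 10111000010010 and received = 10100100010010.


XOR: 00011100000000

Burst at position 3, length 3


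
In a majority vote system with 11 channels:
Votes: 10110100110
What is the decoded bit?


Ones: 6 out of 11
Threshold: 6

1 (6/11 voted 1)


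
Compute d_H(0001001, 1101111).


XOR: 1100110
Count of 1s: 4

4


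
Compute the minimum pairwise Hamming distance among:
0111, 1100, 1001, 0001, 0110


Comparing all pairs, minimum distance: 1
Can detect 0 errors, correct 0 errors

1


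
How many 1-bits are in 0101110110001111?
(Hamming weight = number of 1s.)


Counting 1s in 0101110110001111

10


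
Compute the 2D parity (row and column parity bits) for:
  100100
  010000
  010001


Row parities: 010
Column parities: 100101

Row P: 010, Col P: 100101, Corner: 1


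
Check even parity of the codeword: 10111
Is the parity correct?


Number of 1s: 4

Yes, parity is correct (4 ones)


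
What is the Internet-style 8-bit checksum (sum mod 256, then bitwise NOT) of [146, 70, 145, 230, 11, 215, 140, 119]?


Sum = 1076 mod 256 = 52
Complement = 203

203


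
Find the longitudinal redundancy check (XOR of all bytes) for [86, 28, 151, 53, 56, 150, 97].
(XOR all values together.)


XOR chain: 86 ^ 28 ^ 151 ^ 53 ^ 56 ^ 150 ^ 97 = 39

39


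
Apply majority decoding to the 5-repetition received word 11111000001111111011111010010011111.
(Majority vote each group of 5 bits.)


Groups: 11111, 00000, 11111, 11011, 11101, 00100, 11111
Majority votes: 1011101

1011101


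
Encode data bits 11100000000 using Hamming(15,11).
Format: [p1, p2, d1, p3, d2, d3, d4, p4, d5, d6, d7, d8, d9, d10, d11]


Parity bits: p1=0, p2=0, p3=0, p4=0

001011000000000


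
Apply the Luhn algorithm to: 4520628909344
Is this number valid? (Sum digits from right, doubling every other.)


Luhn sum = 58
58 mod 10 = 8

Invalid (Luhn sum mod 10 = 8)


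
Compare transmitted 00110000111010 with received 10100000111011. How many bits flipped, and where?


XOR: 10010000000001

3 error(s) at position(s): 0, 3, 13


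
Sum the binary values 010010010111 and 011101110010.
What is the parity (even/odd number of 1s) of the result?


010010010111 = 1175
011101110010 = 1906
Sum = 3081 = 110000001001
1s count = 4

even parity (4 ones in 110000001001)


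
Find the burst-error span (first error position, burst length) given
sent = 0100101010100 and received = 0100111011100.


XOR: 0000010001000

Burst at position 5, length 5


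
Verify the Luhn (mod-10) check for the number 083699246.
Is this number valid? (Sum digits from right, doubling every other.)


Luhn sum = 47
47 mod 10 = 7

Invalid (Luhn sum mod 10 = 7)


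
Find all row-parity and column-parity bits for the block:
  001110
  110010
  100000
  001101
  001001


Row parities: 11110
Column parities: 011000

Row P: 11110, Col P: 011000, Corner: 0


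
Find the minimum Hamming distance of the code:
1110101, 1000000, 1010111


Comparing all pairs, minimum distance: 2
Can detect 1 errors, correct 0 errors

2


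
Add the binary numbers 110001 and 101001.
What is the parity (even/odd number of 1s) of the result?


110001 = 49
101001 = 41
Sum = 90 = 1011010
1s count = 4

even parity (4 ones in 1011010)


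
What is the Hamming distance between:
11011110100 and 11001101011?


XOR: 00010011111
Count of 1s: 6

6


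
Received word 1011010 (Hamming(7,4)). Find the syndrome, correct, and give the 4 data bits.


Syndrome = 0: no error detected

Data: 1010 (no errors)


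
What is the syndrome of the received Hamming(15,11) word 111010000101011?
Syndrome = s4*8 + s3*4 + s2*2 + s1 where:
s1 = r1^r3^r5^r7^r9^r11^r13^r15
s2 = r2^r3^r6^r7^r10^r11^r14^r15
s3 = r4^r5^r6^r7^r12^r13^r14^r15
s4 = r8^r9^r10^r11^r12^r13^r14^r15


s1=0, s2=1, s3=0, s4=0

Syndrome = 2 (error at position 2)


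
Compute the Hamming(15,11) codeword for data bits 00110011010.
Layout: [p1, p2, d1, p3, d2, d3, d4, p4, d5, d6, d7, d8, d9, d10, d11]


Parity bits: p1=0, p2=0, p3=0, p4=1

000001110011010


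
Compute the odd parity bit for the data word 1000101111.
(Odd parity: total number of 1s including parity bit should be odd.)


Number of 1s in data: 6
Parity bit: 1

1


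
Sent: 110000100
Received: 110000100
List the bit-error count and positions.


XOR: 000000000

0 errors (received matches sent)


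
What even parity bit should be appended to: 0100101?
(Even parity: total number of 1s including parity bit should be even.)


Number of 1s in data: 3
Parity bit: 1

1


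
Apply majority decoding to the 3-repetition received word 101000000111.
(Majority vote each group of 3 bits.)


Groups: 101, 000, 000, 111
Majority votes: 1001

1001


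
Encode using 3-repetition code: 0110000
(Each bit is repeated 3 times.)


Each bit -> 3 copies

000111111000000000000


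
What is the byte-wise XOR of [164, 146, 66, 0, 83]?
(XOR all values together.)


XOR chain: 164 ^ 146 ^ 66 ^ 0 ^ 83 = 39

39


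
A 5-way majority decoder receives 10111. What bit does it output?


Ones: 4 out of 5
Threshold: 3

1 (4/5 voted 1)


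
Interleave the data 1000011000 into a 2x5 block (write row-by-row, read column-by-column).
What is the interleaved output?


Matrix:
  10000
  11000
Read columns: 1101000000

1101000000


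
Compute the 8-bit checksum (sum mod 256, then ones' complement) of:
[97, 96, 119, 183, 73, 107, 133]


Sum = 808 mod 256 = 40
Complement = 215

215


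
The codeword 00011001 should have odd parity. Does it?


Number of 1s: 3

Yes, parity is correct (3 ones)


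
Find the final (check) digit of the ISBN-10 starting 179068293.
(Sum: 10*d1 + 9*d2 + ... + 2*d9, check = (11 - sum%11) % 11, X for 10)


Weighted sum: 262
262 mod 11 = 9

Check digit: 2


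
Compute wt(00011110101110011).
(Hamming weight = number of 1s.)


Counting 1s in 00011110101110011

10


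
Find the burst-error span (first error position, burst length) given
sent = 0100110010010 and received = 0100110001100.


XOR: 0000000011110

Burst at position 8, length 4


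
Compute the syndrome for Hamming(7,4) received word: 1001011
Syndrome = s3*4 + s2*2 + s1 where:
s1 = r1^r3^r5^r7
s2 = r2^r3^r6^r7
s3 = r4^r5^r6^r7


s1=0, s2=0, s3=1

Syndrome = 4 (error at position 4)


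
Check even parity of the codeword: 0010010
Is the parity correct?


Number of 1s: 2

Yes, parity is correct (2 ones)


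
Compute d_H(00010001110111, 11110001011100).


XOR: 11100000101011
Count of 1s: 7

7


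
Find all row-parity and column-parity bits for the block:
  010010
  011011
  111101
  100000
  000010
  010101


Row parities: 001111
Column parities: 000011

Row P: 001111, Col P: 000011, Corner: 0


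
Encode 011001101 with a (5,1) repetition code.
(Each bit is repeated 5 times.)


Each bit -> 5 copies

000001111111111000000000011111111110000011111


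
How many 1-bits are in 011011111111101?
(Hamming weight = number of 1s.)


Counting 1s in 011011111111101

12


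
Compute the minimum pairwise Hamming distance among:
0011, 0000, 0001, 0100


Comparing all pairs, minimum distance: 1
Can detect 0 errors, correct 0 errors

1


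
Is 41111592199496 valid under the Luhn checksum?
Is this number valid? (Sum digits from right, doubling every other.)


Luhn sum = 69
69 mod 10 = 9

Invalid (Luhn sum mod 10 = 9)


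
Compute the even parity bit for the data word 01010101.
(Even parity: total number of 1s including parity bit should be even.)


Number of 1s in data: 4
Parity bit: 0

0


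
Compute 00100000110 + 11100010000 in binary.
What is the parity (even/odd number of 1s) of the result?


00100000110 = 262
11100010000 = 1808
Sum = 2070 = 100000010110
1s count = 4

even parity (4 ones in 100000010110)


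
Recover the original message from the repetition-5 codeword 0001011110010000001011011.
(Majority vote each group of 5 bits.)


Groups: 00010, 11110, 01000, 00010, 11011
Majority votes: 01001

01001


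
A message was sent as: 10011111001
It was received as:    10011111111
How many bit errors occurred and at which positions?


XOR: 00000000110

2 error(s) at position(s): 8, 9


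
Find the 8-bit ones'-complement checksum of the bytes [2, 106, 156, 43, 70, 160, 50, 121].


Sum = 708 mod 256 = 196
Complement = 59

59


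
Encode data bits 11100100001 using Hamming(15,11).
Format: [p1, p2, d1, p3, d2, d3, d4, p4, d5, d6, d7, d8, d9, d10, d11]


Parity bits: p1=1, p2=0, p3=1, p4=0

101111000100001


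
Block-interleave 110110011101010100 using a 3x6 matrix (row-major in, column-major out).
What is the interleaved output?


Matrix:
  110110
  011101
  010100
Read columns: 100111010111100010

100111010111100010


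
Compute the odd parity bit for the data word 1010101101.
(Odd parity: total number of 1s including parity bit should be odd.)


Number of 1s in data: 6
Parity bit: 1

1


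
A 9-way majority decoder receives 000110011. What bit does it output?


Ones: 4 out of 9
Threshold: 5

0 (4/9 voted 1)


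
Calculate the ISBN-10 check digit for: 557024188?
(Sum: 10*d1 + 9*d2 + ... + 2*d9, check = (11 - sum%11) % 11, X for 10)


Weighted sum: 227
227 mod 11 = 7

Check digit: 4


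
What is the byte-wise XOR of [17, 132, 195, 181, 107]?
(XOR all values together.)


XOR chain: 17 ^ 132 ^ 195 ^ 181 ^ 107 = 136

136


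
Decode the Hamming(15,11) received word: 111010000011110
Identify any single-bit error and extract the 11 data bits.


Syndrome = 1: error at position 1

Data: 11000011110 (corrected bit 1)


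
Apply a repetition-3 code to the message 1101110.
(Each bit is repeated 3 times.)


Each bit -> 3 copies

111111000111111111000


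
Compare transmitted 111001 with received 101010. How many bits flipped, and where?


XOR: 010011

3 error(s) at position(s): 1, 4, 5


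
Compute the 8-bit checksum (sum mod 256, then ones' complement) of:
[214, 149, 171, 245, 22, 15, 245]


Sum = 1061 mod 256 = 37
Complement = 218

218


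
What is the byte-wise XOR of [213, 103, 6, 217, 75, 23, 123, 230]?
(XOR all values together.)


XOR chain: 213 ^ 103 ^ 6 ^ 217 ^ 75 ^ 23 ^ 123 ^ 230 = 172

172


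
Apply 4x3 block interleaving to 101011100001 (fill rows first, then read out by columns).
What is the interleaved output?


Matrix:
  101
  011
  100
  001
Read columns: 101001001101

101001001101


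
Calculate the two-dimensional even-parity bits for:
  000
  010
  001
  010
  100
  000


Row parities: 011110
Column parities: 101

Row P: 011110, Col P: 101, Corner: 0


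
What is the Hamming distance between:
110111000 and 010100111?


XOR: 100011111
Count of 1s: 6

6


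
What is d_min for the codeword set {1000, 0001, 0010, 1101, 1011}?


Comparing all pairs, minimum distance: 2
Can detect 1 errors, correct 0 errors

2


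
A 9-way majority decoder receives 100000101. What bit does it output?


Ones: 3 out of 9
Threshold: 5

0 (3/9 voted 1)


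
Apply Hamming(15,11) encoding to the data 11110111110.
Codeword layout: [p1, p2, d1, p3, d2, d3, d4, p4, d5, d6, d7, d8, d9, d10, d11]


Parity bits: p1=1, p2=0, p3=0, p4=1

101011110111110


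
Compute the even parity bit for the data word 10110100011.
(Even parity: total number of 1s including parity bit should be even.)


Number of 1s in data: 6
Parity bit: 0

0


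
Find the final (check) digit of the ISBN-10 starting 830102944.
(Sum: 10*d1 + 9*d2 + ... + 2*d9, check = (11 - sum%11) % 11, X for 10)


Weighted sum: 180
180 mod 11 = 4

Check digit: 7


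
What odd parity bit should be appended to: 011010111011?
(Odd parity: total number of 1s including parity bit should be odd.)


Number of 1s in data: 8
Parity bit: 1

1


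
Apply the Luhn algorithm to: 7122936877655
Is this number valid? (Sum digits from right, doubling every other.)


Luhn sum = 67
67 mod 10 = 7

Invalid (Luhn sum mod 10 = 7)


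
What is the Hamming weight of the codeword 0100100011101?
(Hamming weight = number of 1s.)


Counting 1s in 0100100011101

6


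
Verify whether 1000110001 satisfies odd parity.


Number of 1s: 4

No, parity error (4 ones)


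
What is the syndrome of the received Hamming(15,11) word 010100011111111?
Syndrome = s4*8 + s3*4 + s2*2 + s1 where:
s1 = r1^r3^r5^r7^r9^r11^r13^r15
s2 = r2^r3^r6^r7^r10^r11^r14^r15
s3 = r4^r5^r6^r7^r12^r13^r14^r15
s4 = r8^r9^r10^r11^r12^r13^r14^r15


s1=0, s2=1, s3=1, s4=0

Syndrome = 6 (error at position 6)


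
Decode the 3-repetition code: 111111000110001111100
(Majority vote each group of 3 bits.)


Groups: 111, 111, 000, 110, 001, 111, 100
Majority votes: 1101010

1101010


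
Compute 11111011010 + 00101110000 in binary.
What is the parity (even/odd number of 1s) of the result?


11111011010 = 2010
00101110000 = 368
Sum = 2378 = 100101001010
1s count = 5

odd parity (5 ones in 100101001010)


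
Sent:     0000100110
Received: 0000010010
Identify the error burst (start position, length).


XOR: 0000110100

Burst at position 4, length 4


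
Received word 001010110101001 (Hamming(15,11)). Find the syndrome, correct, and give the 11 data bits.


Syndrome = 0: no error detected

Data: 11010101001 (no errors)


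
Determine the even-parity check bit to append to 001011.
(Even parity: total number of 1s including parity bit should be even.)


Number of 1s in data: 3
Parity bit: 1

1


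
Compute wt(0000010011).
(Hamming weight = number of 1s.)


Counting 1s in 0000010011

3


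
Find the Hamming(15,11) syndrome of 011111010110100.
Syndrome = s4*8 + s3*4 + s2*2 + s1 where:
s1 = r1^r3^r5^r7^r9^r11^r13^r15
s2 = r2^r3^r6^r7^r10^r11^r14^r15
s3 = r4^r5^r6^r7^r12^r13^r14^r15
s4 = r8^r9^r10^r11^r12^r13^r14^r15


s1=0, s2=1, s3=0, s4=0

Syndrome = 2 (error at position 2)


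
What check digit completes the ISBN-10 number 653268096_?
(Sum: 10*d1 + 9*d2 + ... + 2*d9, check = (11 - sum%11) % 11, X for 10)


Weighted sum: 258
258 mod 11 = 5

Check digit: 6


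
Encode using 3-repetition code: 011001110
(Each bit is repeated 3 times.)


Each bit -> 3 copies

000111111000000111111111000


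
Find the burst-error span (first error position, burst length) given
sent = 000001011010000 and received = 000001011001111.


XOR: 000000000011111

Burst at position 10, length 5


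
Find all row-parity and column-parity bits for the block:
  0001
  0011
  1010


Row parities: 100
Column parities: 1000

Row P: 100, Col P: 1000, Corner: 1


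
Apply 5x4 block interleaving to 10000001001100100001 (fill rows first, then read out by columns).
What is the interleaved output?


Matrix:
  1000
  0001
  0011
  0010
  0001
Read columns: 10000000000011001101

10000000000011001101


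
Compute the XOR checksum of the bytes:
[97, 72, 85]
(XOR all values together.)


XOR chain: 97 ^ 72 ^ 85 = 124

124


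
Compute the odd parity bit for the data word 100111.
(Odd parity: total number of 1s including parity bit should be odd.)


Number of 1s in data: 4
Parity bit: 1

1


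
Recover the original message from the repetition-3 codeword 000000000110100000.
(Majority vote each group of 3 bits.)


Groups: 000, 000, 000, 110, 100, 000
Majority votes: 000100

000100


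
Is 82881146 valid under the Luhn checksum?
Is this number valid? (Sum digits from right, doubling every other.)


Luhn sum = 41
41 mod 10 = 1

Invalid (Luhn sum mod 10 = 1)


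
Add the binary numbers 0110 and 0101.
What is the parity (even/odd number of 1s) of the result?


0110 = 6
0101 = 5
Sum = 11 = 1011
1s count = 3

odd parity (3 ones in 1011)


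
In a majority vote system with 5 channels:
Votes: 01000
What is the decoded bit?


Ones: 1 out of 5
Threshold: 3

0 (1/5 voted 1)


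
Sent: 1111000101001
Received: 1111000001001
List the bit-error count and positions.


XOR: 0000000100000

1 error(s) at position(s): 7


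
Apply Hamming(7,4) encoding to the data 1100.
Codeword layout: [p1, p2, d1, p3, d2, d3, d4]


Parity bits: p1=0, p2=1, p3=1

0111100


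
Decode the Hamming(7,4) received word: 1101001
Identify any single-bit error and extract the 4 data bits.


Syndrome = 0: no error detected

Data: 0001 (no errors)


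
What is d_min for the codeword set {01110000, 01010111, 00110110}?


Comparing all pairs, minimum distance: 3
Can detect 2 errors, correct 1 errors

3


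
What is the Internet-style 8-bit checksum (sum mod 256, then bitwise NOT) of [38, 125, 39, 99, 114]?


Sum = 415 mod 256 = 159
Complement = 96

96


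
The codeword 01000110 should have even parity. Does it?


Number of 1s: 3

No, parity error (3 ones)


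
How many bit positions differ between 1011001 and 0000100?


XOR: 1011101
Count of 1s: 5

5


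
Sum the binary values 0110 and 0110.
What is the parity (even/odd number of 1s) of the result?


0110 = 6
0110 = 6
Sum = 12 = 1100
1s count = 2

even parity (2 ones in 1100)


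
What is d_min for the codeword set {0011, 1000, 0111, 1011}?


Comparing all pairs, minimum distance: 1
Can detect 0 errors, correct 0 errors

1


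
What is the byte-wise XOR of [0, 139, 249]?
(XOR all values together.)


XOR chain: 0 ^ 139 ^ 249 = 114

114


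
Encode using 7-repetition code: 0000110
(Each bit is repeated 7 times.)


Each bit -> 7 copies

0000000000000000000000000000111111111111110000000


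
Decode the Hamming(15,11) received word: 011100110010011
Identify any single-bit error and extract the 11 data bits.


Syndrome = 0: no error detected

Data: 10010010011 (no errors)


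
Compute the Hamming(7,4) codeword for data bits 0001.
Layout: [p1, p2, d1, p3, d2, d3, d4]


Parity bits: p1=1, p2=1, p3=1

1101001


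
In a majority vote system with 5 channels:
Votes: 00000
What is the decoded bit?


Ones: 0 out of 5
Threshold: 3

0 (0/5 voted 1)


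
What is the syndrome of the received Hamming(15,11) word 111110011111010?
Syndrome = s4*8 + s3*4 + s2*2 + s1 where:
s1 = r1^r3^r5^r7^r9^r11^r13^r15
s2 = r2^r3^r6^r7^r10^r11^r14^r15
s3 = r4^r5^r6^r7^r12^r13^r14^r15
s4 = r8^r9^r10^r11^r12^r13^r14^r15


s1=1, s2=1, s3=0, s4=0

Syndrome = 3 (error at position 3)


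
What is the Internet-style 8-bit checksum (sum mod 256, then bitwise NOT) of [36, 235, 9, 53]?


Sum = 333 mod 256 = 77
Complement = 178

178


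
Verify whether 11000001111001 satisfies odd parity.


Number of 1s: 7

Yes, parity is correct (7 ones)


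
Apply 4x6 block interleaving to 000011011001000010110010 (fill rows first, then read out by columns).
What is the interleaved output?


Matrix:
  000011
  011001
  000010
  110010
Read columns: 000101010100000010111100

000101010100000010111100


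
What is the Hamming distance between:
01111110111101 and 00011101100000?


XOR: 01100011011101
Count of 1s: 8

8


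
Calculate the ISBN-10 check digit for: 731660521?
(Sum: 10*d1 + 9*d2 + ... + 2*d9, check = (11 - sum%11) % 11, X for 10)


Weighted sum: 211
211 mod 11 = 2

Check digit: 9


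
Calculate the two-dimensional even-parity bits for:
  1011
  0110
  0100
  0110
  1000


Row parities: 10101
Column parities: 0111

Row P: 10101, Col P: 0111, Corner: 1
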